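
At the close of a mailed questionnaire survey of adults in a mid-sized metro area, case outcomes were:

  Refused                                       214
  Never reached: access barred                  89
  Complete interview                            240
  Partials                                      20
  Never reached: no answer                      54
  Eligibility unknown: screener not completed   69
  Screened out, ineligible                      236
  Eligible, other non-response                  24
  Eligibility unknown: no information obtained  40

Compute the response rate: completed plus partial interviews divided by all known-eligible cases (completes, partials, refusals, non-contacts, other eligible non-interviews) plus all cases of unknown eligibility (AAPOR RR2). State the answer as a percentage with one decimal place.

34.7%

Non-contacts = 54 + 89 = 143
Unknown eligibility = 69 + 40 = 109
Numerator → 240 + 20 = 260
Denom → 240 + 20 + 214 + 143 + 24 + 109 = 750
RR2 = 260 / 750 = 0.3467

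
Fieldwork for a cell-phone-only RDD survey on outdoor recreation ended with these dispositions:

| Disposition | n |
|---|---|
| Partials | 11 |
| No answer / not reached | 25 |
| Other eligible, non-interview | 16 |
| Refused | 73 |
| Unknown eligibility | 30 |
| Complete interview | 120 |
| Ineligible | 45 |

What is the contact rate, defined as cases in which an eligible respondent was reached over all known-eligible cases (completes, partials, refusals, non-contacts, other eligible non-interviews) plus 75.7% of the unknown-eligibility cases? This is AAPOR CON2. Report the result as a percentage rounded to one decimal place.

82.2%

Num → 120 + 11 + 73 + 16 = 220
Determined eligible → 120 + 11 + 73 + 25 + 16 = 245
Estimated eligible among unknowns → 0.7570 × 30 = 22.71
Denominator → 245 + 22.71 = 267.71
CON2 = 220 / 267.71 = 0.8218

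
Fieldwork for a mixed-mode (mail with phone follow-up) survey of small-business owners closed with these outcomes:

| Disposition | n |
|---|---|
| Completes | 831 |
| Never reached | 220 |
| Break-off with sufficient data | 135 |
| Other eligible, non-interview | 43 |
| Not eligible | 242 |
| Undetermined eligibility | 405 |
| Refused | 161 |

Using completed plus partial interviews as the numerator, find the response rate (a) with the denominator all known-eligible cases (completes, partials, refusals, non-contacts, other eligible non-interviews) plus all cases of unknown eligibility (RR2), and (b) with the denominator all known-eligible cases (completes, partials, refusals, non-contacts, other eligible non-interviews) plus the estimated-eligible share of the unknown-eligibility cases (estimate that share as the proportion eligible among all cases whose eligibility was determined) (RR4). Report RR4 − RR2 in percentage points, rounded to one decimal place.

Numerator: 831 + 135 = 966
Base: 831 + 135 + 161 + 220 + 43 + 405 = 1795
RR2 = 966 / 1795 = 0.5382
Eligible (known): 831 + 135 + 161 + 220 + 43 = 1390
e = 1390 / (1390 + 242) = 1390 / 1632 = 0.8517
e × U: 0.8517 × 405 = 344.94
Base: 1390 + 344.94 = 1734.94
RR4 = 966 / 1734.94 = 0.5568
Difference = 55.68 − 53.82 = 1.86 percentage points

1.9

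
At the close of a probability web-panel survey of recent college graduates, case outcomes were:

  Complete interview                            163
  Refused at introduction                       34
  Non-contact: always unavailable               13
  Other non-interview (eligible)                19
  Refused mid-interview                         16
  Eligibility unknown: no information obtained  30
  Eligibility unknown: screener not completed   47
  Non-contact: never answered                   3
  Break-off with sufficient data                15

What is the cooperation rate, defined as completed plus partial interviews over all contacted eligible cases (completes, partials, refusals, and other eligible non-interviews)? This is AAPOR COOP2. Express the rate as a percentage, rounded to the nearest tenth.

Refused = 34 + 16 = 50
Never reached = 3 + 13 = 16
Undetermined eligibility = 47 + 30 = 77
Numerator → 163 + 15 = 178
Denominator → 163 + 15 + 50 + 19 = 247
COOP2 = 178 / 247 = 0.7206

72.1%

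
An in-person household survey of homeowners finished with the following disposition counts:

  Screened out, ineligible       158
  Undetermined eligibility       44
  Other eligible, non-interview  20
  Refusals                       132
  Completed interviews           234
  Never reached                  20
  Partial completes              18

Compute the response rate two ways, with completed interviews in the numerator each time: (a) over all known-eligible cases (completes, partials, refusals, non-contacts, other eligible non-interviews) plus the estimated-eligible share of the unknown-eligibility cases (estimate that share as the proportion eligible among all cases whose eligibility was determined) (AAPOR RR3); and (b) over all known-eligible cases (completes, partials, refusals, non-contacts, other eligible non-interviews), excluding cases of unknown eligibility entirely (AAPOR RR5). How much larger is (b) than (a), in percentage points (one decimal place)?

Top = 234
Eligible (known) = 234 + 18 + 132 + 20 + 20 = 424
e = 424 / (424 + 158) = 424 / 582 = 0.7285
e × U = 0.7285 × 44 = 32.05
Denominator = 424 + 32.05 = 456.05
RR3 = 234 / 456.05 = 0.5131
Denominator = 234 + 18 + 132 + 20 + 20 = 424
RR5 = 234 / 424 = 0.5519
Difference = 55.19 − 51.31 = 3.88 percentage points

3.9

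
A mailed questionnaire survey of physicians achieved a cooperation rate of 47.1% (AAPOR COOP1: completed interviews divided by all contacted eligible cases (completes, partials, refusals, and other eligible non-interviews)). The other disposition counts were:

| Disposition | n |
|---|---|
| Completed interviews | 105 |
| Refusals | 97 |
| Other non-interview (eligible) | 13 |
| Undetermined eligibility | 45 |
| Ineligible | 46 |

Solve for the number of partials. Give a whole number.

8

COOP1 = 105 / D = 0.471
D = 105 / 0.471 = 222.9
Remaining denominator categories sum to 215
partials = 222.9 − 215 ≈ 8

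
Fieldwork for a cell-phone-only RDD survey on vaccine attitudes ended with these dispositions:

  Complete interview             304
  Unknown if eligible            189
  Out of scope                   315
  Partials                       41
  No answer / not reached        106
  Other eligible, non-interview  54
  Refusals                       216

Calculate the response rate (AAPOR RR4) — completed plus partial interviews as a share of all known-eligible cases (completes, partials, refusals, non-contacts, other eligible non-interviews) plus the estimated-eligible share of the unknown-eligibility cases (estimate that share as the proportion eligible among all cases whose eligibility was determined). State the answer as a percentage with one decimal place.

40.5%

Numerator = 304 + 41 = 345
Determined eligible = 304 + 41 + 216 + 106 + 54 = 721
e = 721 / (721 + 315) = 721 / 1036 = 0.6959
Estimated eligible among unknowns = 0.6959 × 189 = 131.53
Denominator = 721 + 131.53 = 852.53
RR4 = 345 / 852.53 = 0.4047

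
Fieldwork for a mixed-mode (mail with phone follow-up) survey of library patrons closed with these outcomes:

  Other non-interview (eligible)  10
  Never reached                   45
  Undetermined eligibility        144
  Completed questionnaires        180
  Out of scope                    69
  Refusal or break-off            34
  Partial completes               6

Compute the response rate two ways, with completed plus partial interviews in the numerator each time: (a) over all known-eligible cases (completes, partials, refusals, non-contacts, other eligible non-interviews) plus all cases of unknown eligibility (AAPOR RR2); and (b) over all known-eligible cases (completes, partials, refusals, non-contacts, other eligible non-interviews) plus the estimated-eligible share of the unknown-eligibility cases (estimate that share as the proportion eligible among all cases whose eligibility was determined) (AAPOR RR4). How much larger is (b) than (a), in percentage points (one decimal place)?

Numerator = 180 + 6 = 186
Denom = 180 + 6 + 34 + 45 + 10 + 144 = 419
RR2 = 186 / 419 = 0.4439
Known eligible = 180 + 6 + 34 + 45 + 10 = 275
e = 275 / (275 + 69) = 275 / 344 = 0.7994
Estimated eligible among unknowns = 0.7994 × 144 = 115.11
Denom = 275 + 115.11 = 390.11
RR4 = 186 / 390.11 = 0.4768
Difference = 47.68 − 44.39 = 3.29 percentage points

3.3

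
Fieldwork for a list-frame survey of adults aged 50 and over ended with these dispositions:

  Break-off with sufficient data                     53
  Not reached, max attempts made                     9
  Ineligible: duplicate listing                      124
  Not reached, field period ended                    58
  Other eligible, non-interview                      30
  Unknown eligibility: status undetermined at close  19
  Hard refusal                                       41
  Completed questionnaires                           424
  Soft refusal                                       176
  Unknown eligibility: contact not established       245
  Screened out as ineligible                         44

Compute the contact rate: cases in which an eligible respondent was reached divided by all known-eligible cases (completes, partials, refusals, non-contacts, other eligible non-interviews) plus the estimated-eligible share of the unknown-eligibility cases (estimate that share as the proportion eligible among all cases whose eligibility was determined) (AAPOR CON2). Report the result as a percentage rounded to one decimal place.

Refusals = 41 + 176 = 217
Never reached = 58 + 9 = 67
Unknown eligibility = 245 + 19 = 264
Out of scope = 44 + 124 = 168
Numerator → 424 + 53 + 217 + 30 = 724
Known eligible → 424 + 53 + 217 + 67 + 30 = 791
e = 791 / (791 + 168) = 791 / 959 = 0.8248
Estimated eligible among unknowns → 0.8248 × 264 = 217.75
Denom → 791 + 217.75 = 1008.75
CON2 = 724 / 1008.75 = 0.7177

71.8%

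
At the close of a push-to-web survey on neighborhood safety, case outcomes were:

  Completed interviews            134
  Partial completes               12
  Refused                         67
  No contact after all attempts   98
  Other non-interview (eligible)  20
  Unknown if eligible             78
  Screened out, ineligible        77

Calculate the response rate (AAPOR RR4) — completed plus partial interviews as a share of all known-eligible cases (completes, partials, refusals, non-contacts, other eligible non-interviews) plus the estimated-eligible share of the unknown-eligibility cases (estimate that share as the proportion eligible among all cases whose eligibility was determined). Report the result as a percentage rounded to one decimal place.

Num = 134 + 12 = 146
Determined eligible = 134 + 12 + 67 + 98 + 20 = 331
e = 331 / (331 + 77) = 331 / 408 = 0.8113
Estimated eligible among unknowns = 0.8113 × 78 = 63.28
Base = 331 + 63.28 = 394.28
RR4 = 146 / 394.28 = 0.3703

37.0%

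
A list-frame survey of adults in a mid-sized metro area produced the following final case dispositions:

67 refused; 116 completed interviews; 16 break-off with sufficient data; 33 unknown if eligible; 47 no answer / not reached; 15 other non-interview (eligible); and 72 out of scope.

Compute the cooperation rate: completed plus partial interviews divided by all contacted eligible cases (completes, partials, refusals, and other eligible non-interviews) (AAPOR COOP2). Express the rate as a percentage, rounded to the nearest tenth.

61.7%

Num: 116 + 16 = 132
Base: 116 + 16 + 67 + 15 = 214
COOP2 = 132 / 214 = 0.6168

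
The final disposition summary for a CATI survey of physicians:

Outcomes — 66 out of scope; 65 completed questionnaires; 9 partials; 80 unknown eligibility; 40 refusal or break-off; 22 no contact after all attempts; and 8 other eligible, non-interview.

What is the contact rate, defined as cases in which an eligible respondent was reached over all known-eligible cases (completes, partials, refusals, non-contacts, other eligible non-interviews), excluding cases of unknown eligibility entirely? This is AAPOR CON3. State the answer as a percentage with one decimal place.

Top: 65 + 9 + 40 + 8 = 122
Base: 65 + 9 + 40 + 22 + 8 = 144
CON3 = 122 / 144 = 0.8472

84.7%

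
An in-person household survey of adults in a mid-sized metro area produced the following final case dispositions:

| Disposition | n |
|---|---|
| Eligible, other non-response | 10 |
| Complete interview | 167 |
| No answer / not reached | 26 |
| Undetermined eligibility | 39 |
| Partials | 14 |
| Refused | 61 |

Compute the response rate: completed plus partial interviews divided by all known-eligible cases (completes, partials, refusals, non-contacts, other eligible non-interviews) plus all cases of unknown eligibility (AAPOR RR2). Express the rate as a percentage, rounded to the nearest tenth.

57.1%

Numerator → 167 + 14 = 181
Denom → 167 + 14 + 61 + 26 + 10 + 39 = 317
RR2 = 181 / 317 = 0.5710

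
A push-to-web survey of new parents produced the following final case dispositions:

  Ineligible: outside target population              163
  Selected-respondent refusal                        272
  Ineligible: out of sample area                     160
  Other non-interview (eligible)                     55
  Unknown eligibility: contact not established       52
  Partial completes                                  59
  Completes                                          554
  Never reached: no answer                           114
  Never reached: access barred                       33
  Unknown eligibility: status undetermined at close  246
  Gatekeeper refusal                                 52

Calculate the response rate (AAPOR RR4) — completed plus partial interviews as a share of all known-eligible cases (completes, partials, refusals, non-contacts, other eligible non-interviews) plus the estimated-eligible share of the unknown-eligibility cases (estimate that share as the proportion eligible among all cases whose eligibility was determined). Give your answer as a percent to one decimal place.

Refusals = 52 + 272 = 324
Never reached = 114 + 33 = 147
Eligibility not determined = 52 + 246 = 298
Screened out, ineligible = 163 + 160 = 323
Num → 554 + 59 = 613
Known eligible → 554 + 59 + 324 + 147 + 55 = 1139
e = 1139 / (1139 + 323) = 1139 / 1462 = 0.7791
Estimated eligible among unknowns → 0.7791 × 298 = 232.17
Denominator → 1139 + 232.17 = 1371.17
RR4 = 613 / 1371.17 = 0.4471

44.7%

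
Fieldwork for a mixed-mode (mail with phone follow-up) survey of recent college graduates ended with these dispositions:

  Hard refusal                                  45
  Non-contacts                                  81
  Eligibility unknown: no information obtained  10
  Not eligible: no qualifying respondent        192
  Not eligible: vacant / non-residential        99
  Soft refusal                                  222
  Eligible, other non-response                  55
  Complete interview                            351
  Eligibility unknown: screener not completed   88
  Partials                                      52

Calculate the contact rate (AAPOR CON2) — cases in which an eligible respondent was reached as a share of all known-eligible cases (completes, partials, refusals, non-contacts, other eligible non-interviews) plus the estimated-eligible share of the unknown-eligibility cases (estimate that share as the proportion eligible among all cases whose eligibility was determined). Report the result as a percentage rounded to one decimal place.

Refused = 45 + 222 = 267
Unknown if eligible = 88 + 10 = 98
Ineligible = 192 + 99 = 291
Numerator → 351 + 52 + 267 + 55 = 725
Known eligible → 351 + 52 + 267 + 81 + 55 = 806
e = 806 / (806 + 291) = 806 / 1097 = 0.7347
Estimated eligible among unknowns → 0.7347 × 98 = 72.00
Denom → 806 + 72.00 = 878.00
CON2 = 725 / 878.00 = 0.8257

82.6%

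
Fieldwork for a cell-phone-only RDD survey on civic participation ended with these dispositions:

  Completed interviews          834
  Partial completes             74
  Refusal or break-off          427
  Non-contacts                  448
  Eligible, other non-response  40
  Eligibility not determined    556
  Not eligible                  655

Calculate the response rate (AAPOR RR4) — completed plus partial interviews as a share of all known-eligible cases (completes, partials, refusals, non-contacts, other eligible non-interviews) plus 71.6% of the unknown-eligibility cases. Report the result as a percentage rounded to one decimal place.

40.9%

Num: 834 + 74 = 908
Determined eligible: 834 + 74 + 427 + 448 + 40 = 1823
Eligible share of unknowns: 0.7160 × 556 = 398.10
Denominator: 1823 + 398.10 = 2221.10
RR4 = 908 / 2221.10 = 0.4088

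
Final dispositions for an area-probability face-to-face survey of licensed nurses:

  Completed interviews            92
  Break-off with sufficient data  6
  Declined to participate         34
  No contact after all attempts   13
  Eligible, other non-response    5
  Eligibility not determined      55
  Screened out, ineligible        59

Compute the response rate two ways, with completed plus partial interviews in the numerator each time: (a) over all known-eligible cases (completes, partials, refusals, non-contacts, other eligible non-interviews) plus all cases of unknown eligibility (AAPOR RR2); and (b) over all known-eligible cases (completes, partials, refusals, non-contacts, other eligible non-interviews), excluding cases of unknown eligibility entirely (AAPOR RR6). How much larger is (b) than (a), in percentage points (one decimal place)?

Top → 92 + 6 = 98
Denominator → 92 + 6 + 34 + 13 + 5 + 55 = 205
RR2 = 98 / 205 = 0.4780
Denominator → 92 + 6 + 34 + 13 + 5 = 150
RR6 = 98 / 150 = 0.6533
Difference = 65.33 − 47.80 = 17.53 percentage points

17.5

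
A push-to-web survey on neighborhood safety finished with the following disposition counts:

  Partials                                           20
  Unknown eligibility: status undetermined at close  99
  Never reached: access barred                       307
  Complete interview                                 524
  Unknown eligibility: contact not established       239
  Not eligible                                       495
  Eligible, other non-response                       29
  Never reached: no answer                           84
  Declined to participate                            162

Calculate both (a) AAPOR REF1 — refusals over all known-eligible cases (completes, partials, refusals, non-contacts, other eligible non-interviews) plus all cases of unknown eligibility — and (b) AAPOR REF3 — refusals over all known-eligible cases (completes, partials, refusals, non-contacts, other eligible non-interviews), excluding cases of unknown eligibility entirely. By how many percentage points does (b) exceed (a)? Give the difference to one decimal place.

No contact after all attempts = 84 + 307 = 391
Unknown eligibility = 239 + 99 = 338
Num → 162
Denominator → 524 + 20 + 162 + 391 + 29 + 338 = 1464
REF1 = 162 / 1464 = 0.1107
Denominator → 524 + 20 + 162 + 391 + 29 = 1126
REF3 = 162 / 1126 = 0.1439
Difference = 14.39 − 11.07 = 3.32 percentage points

3.3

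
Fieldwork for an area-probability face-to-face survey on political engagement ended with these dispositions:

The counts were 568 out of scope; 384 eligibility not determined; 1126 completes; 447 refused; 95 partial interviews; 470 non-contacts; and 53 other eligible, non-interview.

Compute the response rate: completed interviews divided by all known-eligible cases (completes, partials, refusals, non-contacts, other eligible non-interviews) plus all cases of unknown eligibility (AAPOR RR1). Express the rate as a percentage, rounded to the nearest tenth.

43.7%

Num → 1126
Base → 1126 + 95 + 447 + 470 + 53 + 384 = 2575
RR1 = 1126 / 2575 = 0.4373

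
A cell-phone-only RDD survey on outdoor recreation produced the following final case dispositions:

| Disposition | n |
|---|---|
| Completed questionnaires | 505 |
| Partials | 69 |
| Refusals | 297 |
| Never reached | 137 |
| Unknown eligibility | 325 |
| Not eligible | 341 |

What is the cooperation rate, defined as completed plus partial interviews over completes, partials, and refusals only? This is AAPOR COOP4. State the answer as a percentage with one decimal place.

Numerator = 505 + 69 = 574
Denom = 505 + 69 + 297 = 871
COOP4 = 574 / 871 = 0.6590

65.9%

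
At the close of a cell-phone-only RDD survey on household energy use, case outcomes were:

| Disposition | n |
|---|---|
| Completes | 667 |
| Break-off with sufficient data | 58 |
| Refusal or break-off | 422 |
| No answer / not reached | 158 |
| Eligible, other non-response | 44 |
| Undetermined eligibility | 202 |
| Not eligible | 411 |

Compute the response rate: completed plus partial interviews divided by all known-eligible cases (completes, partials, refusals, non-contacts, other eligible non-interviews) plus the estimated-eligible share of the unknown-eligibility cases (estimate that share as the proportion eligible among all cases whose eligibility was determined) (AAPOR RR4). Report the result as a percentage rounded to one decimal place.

48.2%

Top = 667 + 58 = 725
Known eligible = 667 + 58 + 422 + 158 + 44 = 1349
e = 1349 / (1349 + 411) = 1349 / 1760 = 0.7665
e × U = 0.7665 × 202 = 154.83
Denom = 1349 + 154.83 = 1503.83
RR4 = 725 / 1503.83 = 0.4821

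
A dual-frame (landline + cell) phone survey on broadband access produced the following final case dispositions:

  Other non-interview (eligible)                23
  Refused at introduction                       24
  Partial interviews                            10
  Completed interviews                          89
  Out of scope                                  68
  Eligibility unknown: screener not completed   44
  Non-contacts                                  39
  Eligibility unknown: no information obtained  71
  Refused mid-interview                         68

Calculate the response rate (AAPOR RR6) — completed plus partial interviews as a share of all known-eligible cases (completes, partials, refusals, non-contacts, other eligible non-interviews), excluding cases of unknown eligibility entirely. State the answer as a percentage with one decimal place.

39.1%

Refusal or break-off = 24 + 68 = 92
Undetermined eligibility = 44 + 71 = 115
Top = 89 + 10 = 99
Denom = 89 + 10 + 92 + 39 + 23 = 253
RR6 = 99 / 253 = 0.3913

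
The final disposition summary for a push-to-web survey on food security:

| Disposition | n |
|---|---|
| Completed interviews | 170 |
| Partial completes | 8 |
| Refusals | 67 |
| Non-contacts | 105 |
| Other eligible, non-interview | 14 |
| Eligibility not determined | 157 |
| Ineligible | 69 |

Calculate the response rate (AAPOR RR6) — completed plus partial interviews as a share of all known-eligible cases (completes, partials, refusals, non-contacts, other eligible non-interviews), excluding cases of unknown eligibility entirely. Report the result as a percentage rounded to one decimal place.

Num: 170 + 8 = 178
Base: 170 + 8 + 67 + 105 + 14 = 364
RR6 = 178 / 364 = 0.4890

48.9%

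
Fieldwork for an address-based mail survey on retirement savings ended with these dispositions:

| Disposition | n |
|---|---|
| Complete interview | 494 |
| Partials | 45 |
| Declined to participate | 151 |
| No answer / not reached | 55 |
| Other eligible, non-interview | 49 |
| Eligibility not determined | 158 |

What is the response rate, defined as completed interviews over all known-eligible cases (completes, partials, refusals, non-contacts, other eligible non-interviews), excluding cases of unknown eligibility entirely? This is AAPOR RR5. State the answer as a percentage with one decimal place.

Num: 494
Denominator: 494 + 45 + 151 + 55 + 49 = 794
RR5 = 494 / 794 = 0.6222

62.2%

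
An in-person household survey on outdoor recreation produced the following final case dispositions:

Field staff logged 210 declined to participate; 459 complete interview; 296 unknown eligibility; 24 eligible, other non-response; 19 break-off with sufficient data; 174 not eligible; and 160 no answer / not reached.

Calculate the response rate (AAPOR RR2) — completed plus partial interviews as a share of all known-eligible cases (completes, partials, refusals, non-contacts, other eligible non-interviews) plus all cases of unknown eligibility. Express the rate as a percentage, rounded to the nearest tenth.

40.9%

Num → 459 + 19 = 478
Denominator → 459 + 19 + 210 + 160 + 24 + 296 = 1168
RR2 = 478 / 1168 = 0.4092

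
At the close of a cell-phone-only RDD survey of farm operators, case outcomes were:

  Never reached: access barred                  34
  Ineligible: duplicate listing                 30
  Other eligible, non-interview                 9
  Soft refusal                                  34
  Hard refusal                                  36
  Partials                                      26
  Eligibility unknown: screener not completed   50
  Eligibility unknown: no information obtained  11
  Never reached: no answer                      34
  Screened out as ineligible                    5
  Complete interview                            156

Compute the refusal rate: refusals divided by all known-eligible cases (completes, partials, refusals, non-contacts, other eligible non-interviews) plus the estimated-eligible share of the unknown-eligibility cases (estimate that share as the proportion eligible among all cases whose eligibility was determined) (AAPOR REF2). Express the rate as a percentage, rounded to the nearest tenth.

18.2%

Refusal or break-off = 36 + 34 = 70
Never reached = 34 + 34 = 68
Unknown if eligible = 50 + 11 = 61
Not eligible = 5 + 30 = 35
Numerator → 70
Determined eligible → 156 + 26 + 70 + 68 + 9 = 329
e = 329 / (329 + 35) = 329 / 364 = 0.9038
Eligible share of unknowns → 0.9038 × 61 = 55.13
Denominator → 329 + 55.13 = 384.13
REF2 = 70 / 384.13 = 0.1822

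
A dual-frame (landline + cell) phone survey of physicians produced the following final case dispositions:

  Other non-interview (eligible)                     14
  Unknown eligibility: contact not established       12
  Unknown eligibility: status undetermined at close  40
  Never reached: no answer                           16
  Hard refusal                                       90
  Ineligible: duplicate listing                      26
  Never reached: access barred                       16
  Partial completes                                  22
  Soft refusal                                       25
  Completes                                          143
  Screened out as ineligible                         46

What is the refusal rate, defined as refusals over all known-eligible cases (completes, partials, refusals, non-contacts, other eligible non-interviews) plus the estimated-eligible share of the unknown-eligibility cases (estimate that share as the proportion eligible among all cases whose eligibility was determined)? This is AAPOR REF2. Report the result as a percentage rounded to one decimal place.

31.2%

Declined to participate = 90 + 25 = 115
No answer / not reached = 16 + 16 = 32
Undetermined eligibility = 12 + 40 = 52
Out of scope = 46 + 26 = 72
Num = 115
Known eligible = 143 + 22 + 115 + 32 + 14 = 326
e = 326 / (326 + 72) = 326 / 398 = 0.8191
e × U = 0.8191 × 52 = 42.59
Base = 326 + 42.59 = 368.59
REF2 = 115 / 368.59 = 0.3120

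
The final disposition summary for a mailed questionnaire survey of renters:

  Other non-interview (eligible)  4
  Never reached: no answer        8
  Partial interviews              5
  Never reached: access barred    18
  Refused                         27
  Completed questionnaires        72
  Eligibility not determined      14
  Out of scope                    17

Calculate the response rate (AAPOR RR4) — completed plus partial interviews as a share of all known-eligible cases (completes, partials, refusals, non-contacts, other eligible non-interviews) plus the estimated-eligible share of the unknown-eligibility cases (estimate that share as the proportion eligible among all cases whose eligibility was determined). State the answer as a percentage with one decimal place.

Never reached = 8 + 18 = 26
Top → 72 + 5 = 77
Determined eligible → 72 + 5 + 27 + 26 + 4 = 134
e = 134 / (134 + 17) = 134 / 151 = 0.8874
e × U → 0.8874 × 14 = 12.42
Denominator → 134 + 12.42 = 146.42
RR4 = 77 / 146.42 = 0.5259

52.6%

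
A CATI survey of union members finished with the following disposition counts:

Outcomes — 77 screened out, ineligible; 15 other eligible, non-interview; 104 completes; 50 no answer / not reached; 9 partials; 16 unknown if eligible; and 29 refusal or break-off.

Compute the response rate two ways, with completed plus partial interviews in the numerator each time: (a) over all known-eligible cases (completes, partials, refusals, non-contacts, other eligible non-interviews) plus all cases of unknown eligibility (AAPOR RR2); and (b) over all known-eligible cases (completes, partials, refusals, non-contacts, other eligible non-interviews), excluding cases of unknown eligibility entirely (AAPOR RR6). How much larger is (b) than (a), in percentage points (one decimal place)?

3.9

Top = 104 + 9 = 113
Base = 104 + 9 + 29 + 50 + 15 + 16 = 223
RR2 = 113 / 223 = 0.5067
Base = 104 + 9 + 29 + 50 + 15 = 207
RR6 = 113 / 207 = 0.5459
Difference = 54.59 − 50.67 = 3.92 percentage points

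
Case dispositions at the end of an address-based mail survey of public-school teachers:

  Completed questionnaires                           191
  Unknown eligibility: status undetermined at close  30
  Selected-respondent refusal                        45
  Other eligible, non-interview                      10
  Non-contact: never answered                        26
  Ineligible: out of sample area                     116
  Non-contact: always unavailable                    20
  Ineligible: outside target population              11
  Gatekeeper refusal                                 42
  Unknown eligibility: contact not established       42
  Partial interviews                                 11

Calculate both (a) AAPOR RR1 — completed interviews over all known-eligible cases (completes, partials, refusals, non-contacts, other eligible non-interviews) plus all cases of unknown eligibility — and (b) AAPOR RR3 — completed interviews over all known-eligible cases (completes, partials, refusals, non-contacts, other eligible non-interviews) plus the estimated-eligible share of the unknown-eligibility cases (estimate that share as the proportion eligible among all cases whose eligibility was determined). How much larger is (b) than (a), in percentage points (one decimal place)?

Refused = 42 + 45 = 87
Never reached = 26 + 20 = 46
Eligibility not determined = 42 + 30 = 72
Out of scope = 11 + 116 = 127
Top = 191
Denom = 191 + 11 + 87 + 46 + 10 + 72 = 417
RR1 = 191 / 417 = 0.4580
Known eligible = 191 + 11 + 87 + 46 + 10 = 345
e = 345 / (345 + 127) = 345 / 472 = 0.7309
e × U = 0.7309 × 72 = 52.62
Denom = 345 + 52.62 = 397.62
RR3 = 191 / 397.62 = 0.4804
Difference = 48.04 − 45.80 = 2.24 percentage points

2.2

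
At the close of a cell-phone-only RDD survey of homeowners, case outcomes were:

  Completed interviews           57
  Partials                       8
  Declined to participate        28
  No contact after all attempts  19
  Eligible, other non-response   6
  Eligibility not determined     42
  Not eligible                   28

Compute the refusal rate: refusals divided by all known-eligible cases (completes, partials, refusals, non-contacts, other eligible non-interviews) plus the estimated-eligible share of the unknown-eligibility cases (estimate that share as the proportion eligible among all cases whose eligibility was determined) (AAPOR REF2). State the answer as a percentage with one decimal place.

18.4%

Numerator: 28
Determined eligible: 57 + 8 + 28 + 19 + 6 = 118
e = 118 / (118 + 28) = 118 / 146 = 0.8082
Estimated eligible among unknowns: 0.8082 × 42 = 33.94
Denom: 118 + 33.94 = 151.94
REF2 = 28 / 151.94 = 0.1843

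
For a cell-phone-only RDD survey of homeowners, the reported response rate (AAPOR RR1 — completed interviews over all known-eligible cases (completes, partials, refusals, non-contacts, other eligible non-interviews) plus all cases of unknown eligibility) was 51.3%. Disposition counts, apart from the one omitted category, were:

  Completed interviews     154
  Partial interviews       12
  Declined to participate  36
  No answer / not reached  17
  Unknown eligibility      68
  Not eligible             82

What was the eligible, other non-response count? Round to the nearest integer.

13

RR1 = 154 / D = 0.513
D = 154 / 0.513 = 300.2
Other denominator terms total 287
eligible, other non-response = 300.2 − 287 ≈ 13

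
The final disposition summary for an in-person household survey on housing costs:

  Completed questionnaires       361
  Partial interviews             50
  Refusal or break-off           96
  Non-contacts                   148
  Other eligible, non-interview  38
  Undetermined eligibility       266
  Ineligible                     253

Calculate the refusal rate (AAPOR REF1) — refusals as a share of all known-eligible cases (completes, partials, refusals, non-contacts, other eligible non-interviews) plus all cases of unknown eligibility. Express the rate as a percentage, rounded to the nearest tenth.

10.0%

Top = 96
Denominator = 361 + 50 + 96 + 148 + 38 + 266 = 959
REF1 = 96 / 959 = 0.1001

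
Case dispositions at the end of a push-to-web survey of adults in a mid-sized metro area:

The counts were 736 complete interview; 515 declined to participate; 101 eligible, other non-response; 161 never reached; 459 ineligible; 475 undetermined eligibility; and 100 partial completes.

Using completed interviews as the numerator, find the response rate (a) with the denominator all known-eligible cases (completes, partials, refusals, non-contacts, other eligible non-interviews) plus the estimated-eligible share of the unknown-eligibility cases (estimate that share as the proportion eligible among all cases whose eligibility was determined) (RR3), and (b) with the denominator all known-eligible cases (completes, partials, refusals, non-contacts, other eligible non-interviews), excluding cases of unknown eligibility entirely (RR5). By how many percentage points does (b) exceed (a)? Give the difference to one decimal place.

Numerator: 736
Eligible (known): 736 + 100 + 515 + 161 + 101 = 1613
e = 1613 / (1613 + 459) = 1613 / 2072 = 0.7785
Eligible share of unknowns: 0.7785 × 475 = 369.79
Denom: 1613 + 369.79 = 1982.79
RR3 = 736 / 1982.79 = 0.3712
Denom: 736 + 100 + 515 + 161 + 101 = 1613
RR5 = 736 / 1613 = 0.4563
Difference = 45.63 − 37.12 = 8.51 percentage points

8.5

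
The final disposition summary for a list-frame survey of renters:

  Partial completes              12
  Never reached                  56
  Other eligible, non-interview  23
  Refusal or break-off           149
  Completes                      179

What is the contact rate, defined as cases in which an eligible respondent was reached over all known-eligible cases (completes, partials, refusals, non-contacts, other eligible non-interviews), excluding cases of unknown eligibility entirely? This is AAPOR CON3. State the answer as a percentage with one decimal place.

86.6%

Num → 179 + 12 + 149 + 23 = 363
Denom → 179 + 12 + 149 + 56 + 23 = 419
CON3 = 363 / 419 = 0.8663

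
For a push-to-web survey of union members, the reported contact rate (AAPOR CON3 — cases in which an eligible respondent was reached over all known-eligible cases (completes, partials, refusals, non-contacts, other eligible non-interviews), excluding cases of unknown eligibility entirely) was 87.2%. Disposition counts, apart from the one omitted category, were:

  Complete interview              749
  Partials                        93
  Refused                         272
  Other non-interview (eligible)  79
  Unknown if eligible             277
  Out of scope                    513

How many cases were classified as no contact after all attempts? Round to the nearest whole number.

Numerator = 749 + 93 + 272 + 79 = 1193
CON3 = 1193 / D = 0.872
D = 1193 / 0.872 = 1368.1
Rest of base = 1193
no contact after all attempts = 1368.1 − 1193 ≈ 175

175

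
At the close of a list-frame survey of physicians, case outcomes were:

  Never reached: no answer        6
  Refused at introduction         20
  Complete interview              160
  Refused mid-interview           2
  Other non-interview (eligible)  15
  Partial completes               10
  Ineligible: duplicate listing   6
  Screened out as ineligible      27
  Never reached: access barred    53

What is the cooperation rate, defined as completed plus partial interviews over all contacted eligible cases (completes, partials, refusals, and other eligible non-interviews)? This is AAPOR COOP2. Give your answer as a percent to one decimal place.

Declined to participate = 20 + 2 = 22
Non-contacts = 6 + 53 = 59
Not eligible = 27 + 6 = 33
Numerator: 160 + 10 = 170
Denominator: 160 + 10 + 22 + 15 = 207
COOP2 = 170 / 207 = 0.8213

82.1%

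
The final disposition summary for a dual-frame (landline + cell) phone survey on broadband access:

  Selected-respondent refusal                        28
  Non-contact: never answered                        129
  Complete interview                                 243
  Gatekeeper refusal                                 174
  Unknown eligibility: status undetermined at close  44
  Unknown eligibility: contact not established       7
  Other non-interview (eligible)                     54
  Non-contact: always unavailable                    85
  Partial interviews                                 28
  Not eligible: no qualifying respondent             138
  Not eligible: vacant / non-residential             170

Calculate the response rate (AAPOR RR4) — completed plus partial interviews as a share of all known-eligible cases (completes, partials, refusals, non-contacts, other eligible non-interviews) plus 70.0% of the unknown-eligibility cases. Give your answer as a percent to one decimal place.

Refusals = 174 + 28 = 202
No answer / not reached = 129 + 85 = 214
Undetermined eligibility = 7 + 44 = 51
Out of scope = 138 + 170 = 308
Num = 243 + 28 = 271
Determined eligible = 243 + 28 + 202 + 214 + 54 = 741
Eligible share of unknowns = 0.7000 × 51 = 35.70
Denom = 741 + 35.70 = 776.70
RR4 = 271 / 776.70 = 0.3489

34.9%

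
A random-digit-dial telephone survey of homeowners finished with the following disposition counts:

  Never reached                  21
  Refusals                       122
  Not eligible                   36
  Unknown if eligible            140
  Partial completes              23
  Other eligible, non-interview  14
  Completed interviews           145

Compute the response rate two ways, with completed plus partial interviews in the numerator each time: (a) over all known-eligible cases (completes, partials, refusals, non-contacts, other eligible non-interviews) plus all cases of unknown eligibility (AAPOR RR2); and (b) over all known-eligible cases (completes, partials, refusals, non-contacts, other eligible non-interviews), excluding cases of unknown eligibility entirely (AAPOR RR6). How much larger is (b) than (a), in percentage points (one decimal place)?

Numerator: 145 + 23 = 168
Denom: 145 + 23 + 122 + 21 + 14 + 140 = 465
RR2 = 168 / 465 = 0.3613
Denom: 145 + 23 + 122 + 21 + 14 = 325
RR6 = 168 / 325 = 0.5169
Difference = 51.69 − 36.13 = 15.56 percentage points

15.6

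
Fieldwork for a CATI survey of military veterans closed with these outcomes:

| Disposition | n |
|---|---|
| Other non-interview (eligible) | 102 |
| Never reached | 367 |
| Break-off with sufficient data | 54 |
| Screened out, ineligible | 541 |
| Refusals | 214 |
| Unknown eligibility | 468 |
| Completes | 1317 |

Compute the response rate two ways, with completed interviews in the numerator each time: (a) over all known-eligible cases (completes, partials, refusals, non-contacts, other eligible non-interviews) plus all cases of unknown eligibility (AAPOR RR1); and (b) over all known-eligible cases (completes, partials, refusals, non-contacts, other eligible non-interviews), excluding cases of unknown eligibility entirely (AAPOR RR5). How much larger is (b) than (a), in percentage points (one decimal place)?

Numerator: 1317
Base: 1317 + 54 + 214 + 367 + 102 + 468 = 2522
RR1 = 1317 / 2522 = 0.5222
Base: 1317 + 54 + 214 + 367 + 102 = 2054
RR5 = 1317 / 2054 = 0.6412
Difference = 64.12 − 52.22 = 11.90 percentage points

11.9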